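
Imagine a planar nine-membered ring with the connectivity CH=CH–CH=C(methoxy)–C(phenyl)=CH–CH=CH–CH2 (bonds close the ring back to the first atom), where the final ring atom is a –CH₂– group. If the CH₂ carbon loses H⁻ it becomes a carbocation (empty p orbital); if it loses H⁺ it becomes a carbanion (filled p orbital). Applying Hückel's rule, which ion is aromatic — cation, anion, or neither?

The anion

In both ions every ring atom is sp² and contributes a p orbital, so both rings are fully conjugated.
Cation: 4 × 2 + 0 = 8 π electrons → 4(2), antiaromatic.
Anion: 4 × 2 + 2 = 10 π electrons → 4(2)+2, aromatic.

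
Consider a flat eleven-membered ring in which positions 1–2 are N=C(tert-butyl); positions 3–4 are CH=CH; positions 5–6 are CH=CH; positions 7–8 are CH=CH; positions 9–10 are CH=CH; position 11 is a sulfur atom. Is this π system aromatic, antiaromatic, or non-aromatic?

Check conjugation: the double-bond atoms are sp², each contributing one p electron; each sp² =N– keeps its lone pair in-plane and puts one electron into the π system; the sulfur donates one lone pair from its p orbital — every position has a p orbital, so the cyclic π system is continuous.
Adding the contributions, 5 × 2 = 10 from the double-bond units + 2 from the S atom = 12.
A 4n π count (12, n = 3) in a planar conjugated ring means antiaromatic.

Antiaromatic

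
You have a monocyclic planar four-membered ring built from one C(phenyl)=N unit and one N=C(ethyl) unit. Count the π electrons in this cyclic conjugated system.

Check conjugation: the double-bond atoms are sp², each contributing one p electron; each =N– nitrogen is pyridine-type (lone pair in the sp² plane, one electron in the p orbital) — every position has a p orbital, so the cyclic π system is continuous.
π-electron count: 2 × 2 = 4 from the 2 double-bond units.

4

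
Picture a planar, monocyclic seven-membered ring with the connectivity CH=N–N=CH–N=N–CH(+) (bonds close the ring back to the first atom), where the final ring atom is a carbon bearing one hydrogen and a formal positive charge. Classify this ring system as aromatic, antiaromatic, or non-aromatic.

All ring atoms are sp² and supply a p orbital to the ring (every atom in a ring double bond is sp² and brings one electron to the p orbital; the doubly-bonded nitrogens are pyridine-type — their lone pairs lie in the ring plane, leaving one electron in the p orbital; the carbocation has an empty p orbital); the conjugation is uninterrupted.
Adding the contributions, 3 × 2 = 6 from the double-bond units + 0 from the CH(+) atom = 6.
With 6 π electrons (n = 1), the Hückel 4n+2 condition holds.

Aromatic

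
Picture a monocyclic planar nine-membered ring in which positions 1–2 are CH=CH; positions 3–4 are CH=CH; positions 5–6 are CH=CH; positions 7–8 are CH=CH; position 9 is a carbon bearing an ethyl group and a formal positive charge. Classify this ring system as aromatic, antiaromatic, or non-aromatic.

Antiaromatic

Every ring atom contributes a p orbital perpendicular to the ring (each doubly-bonded ring atom is sp² with one p-orbital electron; the carbocation has an empty p orbital), so the π system is cyclic and fully conjugated.
π-electron count: 4 × 2 = 8 from the double-bond units + 0 from the C(ethyl)(+) atom = 8.
With 8 = 4·2 π electrons, Hückel's rule classifies the planar ring as antiaromatic.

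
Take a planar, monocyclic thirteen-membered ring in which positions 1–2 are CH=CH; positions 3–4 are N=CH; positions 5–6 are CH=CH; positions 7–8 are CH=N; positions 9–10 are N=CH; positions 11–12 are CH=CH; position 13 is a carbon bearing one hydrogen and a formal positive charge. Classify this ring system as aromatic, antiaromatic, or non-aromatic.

Antiaromatic

All ring atoms are sp² and supply a p orbital to the ring (the double-bond atoms are sp², each contributing one p electron; each sp² =N– keeps its lone pair in-plane and puts one electron into the π system; the carbocation has an empty p orbital); the conjugation is uninterrupted.
Adding the contributions, 6 × 2 = 12 from the double-bond units + 0 from the CH(+) atom = 12.
12 = 4(3); a planar, fully conjugated 4n system is antiaromatic.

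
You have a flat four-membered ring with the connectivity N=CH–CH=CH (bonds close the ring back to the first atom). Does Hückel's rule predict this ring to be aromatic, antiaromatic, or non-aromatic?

Antiaromatic

Check conjugation: each doubly-bonded ring atom is sp² with one p-orbital electron; the doubly-bonded nitrogens are pyridine-type — their lone pairs lie in the ring plane, leaving one electron in the p orbital — every position has a p orbital, so the cyclic π system is continuous.
Tallying contributions gives 2 × 2 = 4 from the 2 double-bond units.
A 4n π count (4, n = 1) in a planar conjugated ring means antiaromatic.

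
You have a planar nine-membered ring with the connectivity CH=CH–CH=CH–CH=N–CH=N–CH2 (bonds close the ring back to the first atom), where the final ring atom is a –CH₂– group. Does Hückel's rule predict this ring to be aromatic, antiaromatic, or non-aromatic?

Non-aromatic

The CH2 position has four σ bonds — the tetrahedral CH₂ carbon is sp³ and has no p orbital in the ring π system — so the cyclic conjugation is interrupted.
Hückel's rule only applies to fully conjugated rings, so this one is simply non-aromatic.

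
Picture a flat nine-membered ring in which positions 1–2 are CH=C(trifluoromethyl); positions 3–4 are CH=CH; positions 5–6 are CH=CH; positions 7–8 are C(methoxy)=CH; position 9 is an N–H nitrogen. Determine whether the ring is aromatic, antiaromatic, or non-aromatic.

Check conjugation: the double-bond atoms are sp², each contributing one p electron; the pyrrole-type nitrogen donates its lone pair from the p orbital — every position has a p orbital, so the cyclic π system is continuous.
π-electron count: 4 × 2 = 8 from the double-bond units + 2 from the NH atom = 10.
With 10 π electrons (n = 2), the Hückel 4n+2 condition holds.

Aromatic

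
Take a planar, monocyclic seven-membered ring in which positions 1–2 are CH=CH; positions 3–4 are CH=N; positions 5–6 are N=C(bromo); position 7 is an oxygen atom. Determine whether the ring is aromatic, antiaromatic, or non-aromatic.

Antiaromatic

Check conjugation: every atom in a ring double bond is sp² and brings one electron to the p orbital; the doubly-bonded nitrogens are pyridine-type — their lone pairs lie in the ring plane, leaving one electron in the p orbital; the oxygen donates one lone pair from its p orbital — every position has a p orbital, so the cyclic π system is continuous.
Tallying contributions gives 3 × 2 = 6 from the double-bond units + 2 from the O atom = 8.
With 8 = 4·2 π electrons, Hückel's rule classifies the planar ring as antiaromatic.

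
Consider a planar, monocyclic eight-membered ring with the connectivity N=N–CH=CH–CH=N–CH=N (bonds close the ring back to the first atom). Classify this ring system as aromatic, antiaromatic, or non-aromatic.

Check conjugation: each doubly-bonded ring atom is sp² with one p-orbital electron; each =N– nitrogen is pyridine-type (lone pair in the sp² plane, one electron in the p orbital) — every position has a p orbital, so the cyclic π system is continuous.
Counting π electrons: 4 × 2 = 8 from the 4 double-bond units.
8 is a 4n count (n = 2), so the planar conjugated ring is antiaromatic.

Antiaromatic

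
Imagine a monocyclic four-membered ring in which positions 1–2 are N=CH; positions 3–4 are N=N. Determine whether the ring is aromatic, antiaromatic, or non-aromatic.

Antiaromatic

The p orbitals form a continuous loop: every atom in a ring double bond is sp² and brings one electron to the p orbital; each =N– nitrogen is pyridine-type (lone pair in the sp² plane, one electron in the p orbital). The ring is fully conjugated.
Tallying contributions gives 2 × 2 = 4 from the 2 double-bond units.
A 4n π count (4, n = 1) in a planar conjugated ring means antiaromatic.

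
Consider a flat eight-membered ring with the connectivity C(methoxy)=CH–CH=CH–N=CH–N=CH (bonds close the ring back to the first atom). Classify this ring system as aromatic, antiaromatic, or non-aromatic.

The p orbitals form a continuous loop: the double-bond atoms are sp², each contributing one p electron; the doubly-bonded nitrogens are pyridine-type — their lone pairs lie in the ring plane, leaving one electron in the p orbital. The ring is fully conjugated.
Adding the contributions, 4 × 2 = 8 from the 4 double-bond units.
A 4n π count (8, n = 2) in a planar conjugated ring means antiaromatic.

Antiaromatic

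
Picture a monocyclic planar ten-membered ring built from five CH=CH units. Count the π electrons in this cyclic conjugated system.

The p orbitals form a continuous loop: the double-bond atoms are sp², each contributing one p electron. The ring is fully conjugated.
Counting π electrons: 5 × 2 = 10 from the 5 double-bond units.

10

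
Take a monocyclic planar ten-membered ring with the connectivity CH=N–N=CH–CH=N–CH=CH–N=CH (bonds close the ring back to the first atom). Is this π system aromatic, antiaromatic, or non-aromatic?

Check conjugation: the double-bond atoms are sp², each contributing one p electron; the doubly-bonded nitrogens are pyridine-type — their lone pairs lie in the ring plane, leaving one electron in the p orbital — every position has a p orbital, so the cyclic π system is continuous.
π-electron count: 5 × 2 = 10 from the 5 double-bond units.
10 = 4(2) + 2, which satisfies Hückel's 4n+2 rule.

Aromatic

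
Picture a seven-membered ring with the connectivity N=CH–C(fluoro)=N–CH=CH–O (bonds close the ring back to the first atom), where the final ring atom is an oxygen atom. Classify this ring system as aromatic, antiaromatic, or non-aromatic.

Check conjugation: the double-bond atoms are sp², each contributing one p electron; the doubly-bonded nitrogens are pyridine-type — their lone pairs lie in the ring plane, leaving one electron in the p orbital; the oxygen donates one lone pair from its p orbital — every position has a p orbital, so the cyclic π system is continuous.
Adding the contributions, 3 × 2 = 6 from the double-bond units + 2 from the O atom = 8.
8 = 4(2); a planar, fully conjugated 4n system is antiaromatic.

Antiaromatic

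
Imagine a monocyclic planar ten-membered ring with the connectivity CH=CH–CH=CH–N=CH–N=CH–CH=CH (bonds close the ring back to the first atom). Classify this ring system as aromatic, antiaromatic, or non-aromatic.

Aromatic

All ring atoms are sp² and supply a p orbital to the ring (each doubly-bonded ring atom is sp² with one p-orbital electron; each sp² =N– keeps its lone pair in-plane and puts one electron into the π system); the conjugation is uninterrupted.
π-electron count: 5 × 2 = 10 from the 5 double-bond units.
That gives a 4n+2 count (10, n = 2).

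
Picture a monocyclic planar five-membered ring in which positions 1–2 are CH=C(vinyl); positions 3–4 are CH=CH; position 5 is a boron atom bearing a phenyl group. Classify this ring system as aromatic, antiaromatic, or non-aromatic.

All ring atoms are sp² and supply a p orbital to the ring (every atom in a ring double bond is sp² and brings one electron to the p orbital; the boron has an empty p orbital); the conjugation is uninterrupted.
Tallying contributions gives 2 × 2 = 4 from the double-bond units + 0 from the B(phenyl) atom = 4.
4 is a 4n count (n = 1), so the planar conjugated ring is antiaromatic.

Antiaromatic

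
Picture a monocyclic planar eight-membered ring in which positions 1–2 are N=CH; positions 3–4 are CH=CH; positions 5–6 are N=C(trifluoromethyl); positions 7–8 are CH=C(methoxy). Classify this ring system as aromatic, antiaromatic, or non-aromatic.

The p orbitals form a continuous loop: the double-bond atoms are sp², each contributing one p electron; the doubly-bonded nitrogens are pyridine-type — their lone pairs lie in the ring plane, leaving one electron in the p orbital. The ring is fully conjugated.
Adding the contributions, 4 × 2 = 8 from the 4 double-bond units.
8 is a 4n count (n = 2), so the planar conjugated ring is antiaromatic.

Antiaromatic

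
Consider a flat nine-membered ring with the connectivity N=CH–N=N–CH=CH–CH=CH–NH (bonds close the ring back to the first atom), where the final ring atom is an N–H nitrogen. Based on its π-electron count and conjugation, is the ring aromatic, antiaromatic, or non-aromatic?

All ring atoms are sp² and supply a p orbital to the ring (each doubly-bonded ring atom is sp² with one p-orbital electron; the doubly-bonded nitrogens are pyridine-type — their lone pairs lie in the ring plane, leaving one electron in the p orbital; the pyrrole-type nitrogen donates its lone pair from the p orbital); the conjugation is uninterrupted.
π-electron count: 4 × 2 = 8 from the double-bond units + 2 from the NH atom = 10.
Since 10 = 4·2 + 2, the ring meets the 4n+2 criterion.

Aromatic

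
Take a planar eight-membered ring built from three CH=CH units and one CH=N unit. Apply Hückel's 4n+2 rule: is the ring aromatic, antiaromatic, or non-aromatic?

Antiaromatic

The p orbitals form a continuous loop: the double-bond atoms are sp², each contributing one p electron; each sp² =N– keeps its lone pair in-plane and puts one electron into the π system. The ring is fully conjugated.
Counting π electrons: 4 × 2 = 8 from the 4 double-bond units.
8 = 4(2); a planar, fully conjugated 4n system is antiaromatic.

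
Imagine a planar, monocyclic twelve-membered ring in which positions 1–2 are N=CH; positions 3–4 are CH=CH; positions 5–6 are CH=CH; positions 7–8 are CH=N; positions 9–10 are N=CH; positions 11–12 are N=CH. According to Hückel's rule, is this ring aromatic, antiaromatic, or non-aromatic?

Antiaromatic

Check conjugation: each doubly-bonded ring atom is sp² with one p-orbital electron; each sp² =N– keeps its lone pair in-plane and puts one electron into the π system — every position has a p orbital, so the cyclic π system is continuous.
π-electron count: 6 × 2 = 12 from the 6 double-bond units.
12 is a 4n count (n = 3), so the planar conjugated ring is antiaromatic.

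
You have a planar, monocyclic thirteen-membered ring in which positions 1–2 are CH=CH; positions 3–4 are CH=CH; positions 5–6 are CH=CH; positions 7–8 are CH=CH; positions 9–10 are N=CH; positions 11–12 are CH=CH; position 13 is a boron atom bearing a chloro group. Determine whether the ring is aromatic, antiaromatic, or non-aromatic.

Every ring atom contributes a p orbital perpendicular to the ring (every atom in a ring double bond is sp² and brings one electron to the p orbital; each =N– nitrogen is pyridine-type (lone pair in the sp² plane, one electron in the p orbital); the boron has an empty p orbital), so the π system is cyclic and fully conjugated.
π-electron count: 6 × 2 = 12 from the double-bond units + 0 from the B(chloro) atom = 12.
A 4n π count (12, n = 3) in a planar conjugated ring means antiaromatic.

Antiaromatic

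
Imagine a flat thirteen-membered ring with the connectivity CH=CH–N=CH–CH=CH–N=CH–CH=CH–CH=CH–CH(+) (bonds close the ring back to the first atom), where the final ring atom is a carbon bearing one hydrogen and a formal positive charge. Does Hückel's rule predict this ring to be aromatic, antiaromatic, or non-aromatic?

The p orbitals form a continuous loop: each doubly-bonded ring atom is sp² with one p-orbital electron; each sp² =N– keeps its lone pair in-plane and puts one electron into the π system; the carbocation has an empty p orbital. The ring is fully conjugated.
Counting π electrons: 6 × 2 = 12 from the double-bond units + 0 from the CH(+) atom = 12.
12 = 4(3); a planar, fully conjugated 4n system is antiaromatic.

Antiaromatic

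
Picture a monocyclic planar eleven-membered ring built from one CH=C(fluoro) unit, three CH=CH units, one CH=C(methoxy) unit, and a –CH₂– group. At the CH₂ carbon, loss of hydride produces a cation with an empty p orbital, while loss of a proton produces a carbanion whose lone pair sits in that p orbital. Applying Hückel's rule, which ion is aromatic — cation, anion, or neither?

The cation

Both ions have a continuous loop of p orbitals — each ring atom is sp².
Cation: 5 × 2 + 0 = 10 π electrons → 4(2)+2, aromatic.
Anion: 5 × 2 + 2 = 12 π electrons → 4(3), antiaromatic.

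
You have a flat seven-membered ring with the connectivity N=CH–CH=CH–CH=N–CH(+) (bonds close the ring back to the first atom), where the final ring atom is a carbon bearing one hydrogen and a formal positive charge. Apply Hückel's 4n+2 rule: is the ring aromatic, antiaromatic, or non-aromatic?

Check conjugation: the double-bond atoms are sp², each contributing one p electron; each sp² =N– keeps its lone pair in-plane and puts one electron into the π system; the carbocation has an empty p orbital — every position has a p orbital, so the cyclic π system is continuous.
π-electron count: 3 × 2 = 6 from the double-bond units + 0 from the CH(+) atom = 6.
With 6 π electrons (n = 1), the Hückel 4n+2 condition holds.

Aromatic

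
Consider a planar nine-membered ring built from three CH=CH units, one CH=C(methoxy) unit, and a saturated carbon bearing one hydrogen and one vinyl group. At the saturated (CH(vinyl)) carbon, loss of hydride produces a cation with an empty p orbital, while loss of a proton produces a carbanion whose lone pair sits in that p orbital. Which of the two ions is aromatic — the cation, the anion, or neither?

The anion

In both ions every ring atom is sp² and contributes a p orbital, so both rings are fully conjugated.
Cation: 4 × 2 + 0 = 8 π electrons → 4(2), antiaromatic.
Anion: 4 × 2 + 2 = 10 π electrons → 4(2)+2, aromatic.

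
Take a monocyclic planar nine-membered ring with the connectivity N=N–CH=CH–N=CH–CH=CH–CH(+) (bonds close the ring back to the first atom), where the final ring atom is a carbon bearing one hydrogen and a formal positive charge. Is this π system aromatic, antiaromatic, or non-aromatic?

Antiaromatic

All ring atoms are sp² and supply a p orbital to the ring (every atom in a ring double bond is sp² and brings one electron to the p orbital; each =N– nitrogen is pyridine-type (lone pair in the sp² plane, one electron in the p orbital); the carbocation has an empty p orbital); the conjugation is uninterrupted.
π-electron count: 4 × 2 = 8 from the double-bond units + 0 from the CH(+) atom = 8.
8 is a 4n count (n = 2), so the planar conjugated ring is antiaromatic.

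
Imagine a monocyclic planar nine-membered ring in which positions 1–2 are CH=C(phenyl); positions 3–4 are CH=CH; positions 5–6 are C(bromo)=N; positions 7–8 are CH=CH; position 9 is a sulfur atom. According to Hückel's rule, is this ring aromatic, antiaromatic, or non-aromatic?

Aromatic

The p orbitals form a continuous loop: every atom in a ring double bond is sp² and brings one electron to the p orbital; each =N– nitrogen is pyridine-type (lone pair in the sp² plane, one electron in the p orbital); the sulfur donates one lone pair from its p orbital. The ring is fully conjugated.
π-electron count: 4 × 2 = 8 from the double-bond units + 2 from the S atom = 10.
10 = 4(2) + 2, which satisfies Hückel's 4n+2 rule.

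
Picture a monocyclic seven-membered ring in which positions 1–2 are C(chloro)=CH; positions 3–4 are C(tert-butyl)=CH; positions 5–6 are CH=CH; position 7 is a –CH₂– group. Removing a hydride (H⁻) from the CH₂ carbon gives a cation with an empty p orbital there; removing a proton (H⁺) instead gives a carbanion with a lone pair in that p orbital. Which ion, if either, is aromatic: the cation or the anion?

Once that carbon is sp², every ring atom has a p orbital and both ions are fully conjugated.
Cation: 3 × 2 + 0 = 6 π electrons → 4(1)+2, aromatic.
Anion: 3 × 2 + 2 = 8 π electrons → 4(2), antiaromatic.

The cation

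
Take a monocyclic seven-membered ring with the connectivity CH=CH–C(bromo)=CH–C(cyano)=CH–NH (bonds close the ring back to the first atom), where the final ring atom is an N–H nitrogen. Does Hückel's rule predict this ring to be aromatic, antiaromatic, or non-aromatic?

Check conjugation: the double-bond atoms are sp², each contributing one p electron; the pyrrole-type nitrogen donates its lone pair from the p orbital — every position has a p orbital, so the cyclic π system is continuous.
Adding the contributions, 3 × 2 = 6 from the double-bond units + 2 from the NH atom = 8.
A 4n π count (8, n = 2) in a planar conjugated ring means antiaromatic.

Antiaromatic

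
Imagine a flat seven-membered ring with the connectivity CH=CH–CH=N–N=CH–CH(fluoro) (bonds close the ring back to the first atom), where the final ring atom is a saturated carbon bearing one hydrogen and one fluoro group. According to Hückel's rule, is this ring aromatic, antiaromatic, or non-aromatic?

Non-aromatic

The CH(fluoro) carbon is saturated: that saturated carbon is sp³ and has no p orbital in the ring π system. Conjugation is not continuous around the ring.
Without a continuous loop of overlapping p orbitals the Hückel electron count never comes into play.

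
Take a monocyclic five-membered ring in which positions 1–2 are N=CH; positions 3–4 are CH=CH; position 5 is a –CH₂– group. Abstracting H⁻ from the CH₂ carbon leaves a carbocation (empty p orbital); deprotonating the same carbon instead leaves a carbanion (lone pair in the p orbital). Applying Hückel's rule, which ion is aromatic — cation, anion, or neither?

Both ions have a continuous loop of p orbitals — each ring atom is sp².
Cation: 2 × 2 + 0 = 4 π electrons → 4(1), antiaromatic.
Anion: 2 × 2 + 2 = 6 π electrons → 4(1)+2, aromatic.

The anion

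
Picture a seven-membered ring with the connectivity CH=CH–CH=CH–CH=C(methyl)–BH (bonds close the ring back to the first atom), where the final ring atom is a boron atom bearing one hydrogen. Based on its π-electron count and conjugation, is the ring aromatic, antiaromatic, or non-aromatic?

The p orbitals form a continuous loop: the double-bond atoms are sp², each contributing one p electron; the boron has an empty p orbital. The ring is fully conjugated.
Adding the contributions, 3 × 2 = 6 from the double-bond units + 0 from the BH atom = 6.
6 = 4(1) + 2, which satisfies Hückel's 4n+2 rule.

Aromatic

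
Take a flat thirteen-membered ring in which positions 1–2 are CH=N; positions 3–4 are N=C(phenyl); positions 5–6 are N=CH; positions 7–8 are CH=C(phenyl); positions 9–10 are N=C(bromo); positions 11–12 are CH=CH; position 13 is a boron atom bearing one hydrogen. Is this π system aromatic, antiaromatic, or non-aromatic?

The p orbitals form a continuous loop: every atom in a ring double bond is sp² and brings one electron to the p orbital; the doubly-bonded nitrogens are pyridine-type — their lone pairs lie in the ring plane, leaving one electron in the p orbital; the boron has an empty p orbital. The ring is fully conjugated.
Tallying contributions gives 6 × 2 = 12 from the double-bond units + 0 from the BH atom = 12.
With 12 = 4·3 π electrons, Hückel's rule classifies the planar ring as antiaromatic.

Antiaromatic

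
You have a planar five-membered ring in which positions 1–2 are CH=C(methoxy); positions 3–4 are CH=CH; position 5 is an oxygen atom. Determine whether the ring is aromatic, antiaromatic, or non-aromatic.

Aromatic

Check conjugation: every atom in a ring double bond is sp² and brings one electron to the p orbital; the oxygen donates one lone pair from its p orbital — every position has a p orbital, so the cyclic π system is continuous.
π-electron count: 2 × 2 = 4 from the double-bond units + 2 from the O atom = 6.
That gives a 4n+2 count (6, n = 1).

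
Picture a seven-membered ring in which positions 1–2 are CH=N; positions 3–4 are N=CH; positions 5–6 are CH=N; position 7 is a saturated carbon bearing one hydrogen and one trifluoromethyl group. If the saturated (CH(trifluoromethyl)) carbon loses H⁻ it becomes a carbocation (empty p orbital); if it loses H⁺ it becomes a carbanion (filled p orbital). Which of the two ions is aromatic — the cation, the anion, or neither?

The cation

Both ions have a continuous loop of p orbitals — each ring atom is sp².
Cation: 3 × 2 + 0 = 6 π electrons → 4(1)+2, aromatic.
Anion: 3 × 2 + 2 = 8 π electrons → 4(2), antiaromatic.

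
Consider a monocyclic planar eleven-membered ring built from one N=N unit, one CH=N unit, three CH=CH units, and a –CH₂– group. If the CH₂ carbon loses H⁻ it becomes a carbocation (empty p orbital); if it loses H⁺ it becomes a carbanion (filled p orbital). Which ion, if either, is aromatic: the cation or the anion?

The cation

Once that carbon is sp², every ring atom has a p orbital and both ions are fully conjugated.
Cation: 5 × 2 + 0 = 10 π electrons → 4(2)+2, aromatic.
Anion: 5 × 2 + 2 = 12 π electrons → 4(3), antiaromatic.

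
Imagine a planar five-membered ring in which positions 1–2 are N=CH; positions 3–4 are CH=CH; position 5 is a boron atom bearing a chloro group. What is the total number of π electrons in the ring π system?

4

Check conjugation: the double-bond atoms are sp², each contributing one p electron; the doubly-bonded nitrogens are pyridine-type — their lone pairs lie in the ring plane, leaving one electron in the p orbital; the boron has an empty p orbital — every position has a p orbital, so the cyclic π system is continuous.
Counting π electrons: 2 × 2 = 4 from the double-bond units + 0 from the B(chloro) atom = 4.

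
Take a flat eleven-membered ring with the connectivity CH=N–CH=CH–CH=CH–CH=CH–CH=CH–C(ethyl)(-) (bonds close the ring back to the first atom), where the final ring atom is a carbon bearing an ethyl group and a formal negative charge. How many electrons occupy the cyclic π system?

12

The p orbitals form a continuous loop: every atom in a ring double bond is sp² and brings one electron to the p orbital; the doubly-bonded nitrogens are pyridine-type — their lone pairs lie in the ring plane, leaving one electron in the p orbital; the carbanion's lone pair occupies the p orbital. The ring is fully conjugated.
π-electron count: 5 × 2 = 10 from the double-bond units + 2 from the C(ethyl)(-) atom = 12.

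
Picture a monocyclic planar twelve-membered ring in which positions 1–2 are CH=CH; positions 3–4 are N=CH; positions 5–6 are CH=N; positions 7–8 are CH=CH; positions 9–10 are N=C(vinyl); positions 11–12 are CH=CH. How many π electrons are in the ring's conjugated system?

12

Check conjugation: the double-bond atoms are sp², each contributing one p electron; the doubly-bonded nitrogens are pyridine-type — their lone pairs lie in the ring plane, leaving one electron in the p orbital — every position has a p orbital, so the cyclic π system is continuous.
Counting π electrons: 6 × 2 = 12 from the 6 double-bond units.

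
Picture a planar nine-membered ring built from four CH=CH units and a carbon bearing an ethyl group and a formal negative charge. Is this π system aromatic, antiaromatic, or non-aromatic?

Aromatic

The p orbitals form a continuous loop: every atom in a ring double bond is sp² and brings one electron to the p orbital; the carbanion's lone pair occupies the p orbital. The ring is fully conjugated.
Adding the contributions, 4 × 2 = 8 from the double-bond units + 2 from the C(ethyl)(-) atom = 10.
That gives a 4n+2 count (10, n = 2).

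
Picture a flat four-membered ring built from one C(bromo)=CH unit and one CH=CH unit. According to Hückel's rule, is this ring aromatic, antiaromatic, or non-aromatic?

Every ring atom contributes a p orbital perpendicular to the ring (each doubly-bonded ring atom is sp² with one p-orbital electron), so the π system is cyclic and fully conjugated.
π-electron count: 2 × 2 = 4 from the 2 double-bond units.
With 4 = 4·1 π electrons, Hückel's rule classifies the planar ring as antiaromatic.

Antiaromatic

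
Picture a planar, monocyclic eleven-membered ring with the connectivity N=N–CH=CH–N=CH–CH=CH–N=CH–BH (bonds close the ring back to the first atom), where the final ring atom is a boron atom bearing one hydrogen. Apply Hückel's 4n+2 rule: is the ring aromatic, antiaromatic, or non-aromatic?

Aromatic

Every ring atom contributes a p orbital perpendicular to the ring (each doubly-bonded ring atom is sp² with one p-orbital electron; the doubly-bonded nitrogens are pyridine-type — their lone pairs lie in the ring plane, leaving one electron in the p orbital; the boron has an empty p orbital), so the π system is cyclic and fully conjugated.
Tallying contributions gives 5 × 2 = 10 from the double-bond units + 0 from the BH atom = 10.
That gives a 4n+2 count (10, n = 2).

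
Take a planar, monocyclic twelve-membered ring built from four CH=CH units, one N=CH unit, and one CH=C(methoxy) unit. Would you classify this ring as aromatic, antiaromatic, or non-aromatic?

All ring atoms are sp² and supply a p orbital to the ring (each doubly-bonded ring atom is sp² with one p-orbital electron; each sp² =N– keeps its lone pair in-plane and puts one electron into the π system); the conjugation is uninterrupted.
π-electron count: 6 × 2 = 12 from the 6 double-bond units.
A 4n π count (12, n = 3) in a planar conjugated ring means antiaromatic.

Antiaromatic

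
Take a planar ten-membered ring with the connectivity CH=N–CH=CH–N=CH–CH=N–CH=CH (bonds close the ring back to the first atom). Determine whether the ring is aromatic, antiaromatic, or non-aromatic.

All ring atoms are sp² and supply a p orbital to the ring (each doubly-bonded ring atom is sp² with one p-orbital electron; the doubly-bonded nitrogens are pyridine-type — their lone pairs lie in the ring plane, leaving one electron in the p orbital); the conjugation is uninterrupted.
Adding the contributions, 5 × 2 = 10 from the 5 double-bond units.
10 = 4(2) + 2, which satisfies Hückel's 4n+2 rule.

Aromatic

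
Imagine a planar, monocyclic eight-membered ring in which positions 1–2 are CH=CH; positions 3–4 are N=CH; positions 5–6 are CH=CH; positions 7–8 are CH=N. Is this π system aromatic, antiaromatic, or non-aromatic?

Check conjugation: each doubly-bonded ring atom is sp² with one p-orbital electron; each =N– nitrogen is pyridine-type (lone pair in the sp² plane, one electron in the p orbital) — every position has a p orbital, so the cyclic π system is continuous.
Adding the contributions, 4 × 2 = 8 from the 4 double-bond units.
8 is a 4n count (n = 2), so the planar conjugated ring is antiaromatic.

Antiaromatic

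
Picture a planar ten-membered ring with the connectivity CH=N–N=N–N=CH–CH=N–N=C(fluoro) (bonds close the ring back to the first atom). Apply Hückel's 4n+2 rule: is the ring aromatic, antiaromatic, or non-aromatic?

Check conjugation: each doubly-bonded ring atom is sp² with one p-orbital electron; the doubly-bonded nitrogens are pyridine-type — their lone pairs lie in the ring plane, leaving one electron in the p orbital — every position has a p orbital, so the cyclic π system is continuous.
Counting π electrons: 5 × 2 = 10 from the 5 double-bond units.
10 = 4(2) + 2, which satisfies Hückel's 4n+2 rule.

Aromatic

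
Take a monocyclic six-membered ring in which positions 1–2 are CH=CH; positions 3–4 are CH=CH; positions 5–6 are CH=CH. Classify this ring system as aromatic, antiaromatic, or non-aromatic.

Aromatic

The p orbitals form a continuous loop: each doubly-bonded ring atom is sp² with one p-orbital electron. The ring is fully conjugated.
Counting π electrons: 3 × 2 = 6 from the 3 double-bond units.
With 6 π electrons (n = 1), the Hückel 4n+2 condition holds.
This is benzene.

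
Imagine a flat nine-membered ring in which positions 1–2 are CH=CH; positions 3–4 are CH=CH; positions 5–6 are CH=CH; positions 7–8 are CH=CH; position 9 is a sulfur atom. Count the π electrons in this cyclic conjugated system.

10

The p orbitals form a continuous loop: every atom in a ring double bond is sp² and brings one electron to the p orbital; the sulfur donates one lone pair from its p orbital. The ring is fully conjugated.
Adding the contributions, 4 × 2 = 8 from the double-bond units + 2 from the S atom = 10.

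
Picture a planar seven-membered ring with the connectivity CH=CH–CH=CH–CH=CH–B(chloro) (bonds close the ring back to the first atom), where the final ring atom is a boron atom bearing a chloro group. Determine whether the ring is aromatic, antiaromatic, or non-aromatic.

The p orbitals form a continuous loop: the double-bond atoms are sp², each contributing one p electron; the boron has an empty p orbital. The ring is fully conjugated.
Tallying contributions gives 3 × 2 = 6 from the double-bond units + 0 from the B(chloro) atom = 6.
With 6 π electrons (n = 1), the Hückel 4n+2 condition holds.

Aromatic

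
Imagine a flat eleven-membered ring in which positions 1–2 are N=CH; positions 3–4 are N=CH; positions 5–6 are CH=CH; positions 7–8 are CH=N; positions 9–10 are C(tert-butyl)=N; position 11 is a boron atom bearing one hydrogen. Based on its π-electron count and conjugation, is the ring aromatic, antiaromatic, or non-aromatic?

Aromatic

All ring atoms are sp² and supply a p orbital to the ring (each doubly-bonded ring atom is sp² with one p-orbital electron; the doubly-bonded nitrogens are pyridine-type — their lone pairs lie in the ring plane, leaving one electron in the p orbital; the boron has an empty p orbital); the conjugation is uninterrupted.
π-electron count: 5 × 2 = 10 from the double-bond units + 0 from the BH atom = 10.
With 10 π electrons (n = 2), the Hückel 4n+2 condition holds.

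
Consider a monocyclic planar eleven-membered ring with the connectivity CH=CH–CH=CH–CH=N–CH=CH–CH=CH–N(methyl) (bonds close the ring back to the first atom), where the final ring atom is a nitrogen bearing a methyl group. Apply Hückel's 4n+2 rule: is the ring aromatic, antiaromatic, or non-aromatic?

Check conjugation: the double-bond atoms are sp², each contributing one p electron; the doubly-bonded nitrogens are pyridine-type — their lone pairs lie in the ring plane, leaving one electron in the p orbital; the pyrrole-type nitrogen donates its lone pair from the p orbital — every position has a p orbital, so the cyclic π system is continuous.
Tallying contributions gives 5 × 2 = 10 from the double-bond units + 2 from the N(methyl) atom = 12.
12 = 4(3); a planar, fully conjugated 4n system is antiaromatic.

Antiaromatic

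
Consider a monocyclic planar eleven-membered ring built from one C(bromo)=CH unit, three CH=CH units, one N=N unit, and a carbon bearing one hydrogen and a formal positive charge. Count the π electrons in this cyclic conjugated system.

The p orbitals form a continuous loop: each doubly-bonded ring atom is sp² with one p-orbital electron; each =N– nitrogen is pyridine-type (lone pair in the sp² plane, one electron in the p orbital); the carbocation has an empty p orbital. The ring is fully conjugated.
π-electron count: 5 × 2 = 10 from the double-bond units + 0 from the CH(+) atom = 10.

10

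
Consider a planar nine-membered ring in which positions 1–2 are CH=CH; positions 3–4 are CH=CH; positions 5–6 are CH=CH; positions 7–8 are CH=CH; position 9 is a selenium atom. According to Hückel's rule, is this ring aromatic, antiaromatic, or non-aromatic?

Check conjugation: every atom in a ring double bond is sp² and brings one electron to the p orbital; the selenium donates one lone pair from its p orbital — every position has a p orbital, so the cyclic π system is continuous.
Counting π electrons: 4 × 2 = 8 from the double-bond units + 2 from the Se atom = 10.
With 10 π electrons (n = 2), the Hückel 4n+2 condition holds.

Aromatic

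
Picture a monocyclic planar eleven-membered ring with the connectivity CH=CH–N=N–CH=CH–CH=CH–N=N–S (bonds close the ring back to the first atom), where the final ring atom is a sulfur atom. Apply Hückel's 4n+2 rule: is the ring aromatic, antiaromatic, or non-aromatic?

The p orbitals form a continuous loop: every atom in a ring double bond is sp² and brings one electron to the p orbital; each sp² =N– keeps its lone pair in-plane and puts one electron into the π system; the sulfur donates one lone pair from its p orbital. The ring is fully conjugated.
Adding the contributions, 5 × 2 = 10 from the double-bond units + 2 from the S atom = 12.
With 12 = 4·3 π electrons, Hückel's rule classifies the planar ring as antiaromatic.

Antiaromatic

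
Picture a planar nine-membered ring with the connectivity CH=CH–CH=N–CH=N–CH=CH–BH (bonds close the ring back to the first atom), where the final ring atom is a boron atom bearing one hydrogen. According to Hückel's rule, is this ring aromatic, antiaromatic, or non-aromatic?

Antiaromatic

All ring atoms are sp² and supply a p orbital to the ring (the double-bond atoms are sp², each contributing one p electron; each =N– nitrogen is pyridine-type (lone pair in the sp² plane, one electron in the p orbital); the boron has an empty p orbital); the conjugation is uninterrupted.
Counting π electrons: 4 × 2 = 8 from the double-bond units + 0 from the BH atom = 8.
8 is a 4n count (n = 2), so the planar conjugated ring is antiaromatic.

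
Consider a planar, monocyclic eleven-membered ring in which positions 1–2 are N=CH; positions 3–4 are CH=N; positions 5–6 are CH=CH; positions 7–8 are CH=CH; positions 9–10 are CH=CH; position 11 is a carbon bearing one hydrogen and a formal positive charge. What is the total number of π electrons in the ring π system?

10

Every ring atom contributes a p orbital perpendicular to the ring (each doubly-bonded ring atom is sp² with one p-orbital electron; the doubly-bonded nitrogens are pyridine-type — their lone pairs lie in the ring plane, leaving one electron in the p orbital; the carbocation has an empty p orbital), so the π system is cyclic and fully conjugated.
π-electron count: 5 × 2 = 10 from the double-bond units + 0 from the CH(+) atom = 10.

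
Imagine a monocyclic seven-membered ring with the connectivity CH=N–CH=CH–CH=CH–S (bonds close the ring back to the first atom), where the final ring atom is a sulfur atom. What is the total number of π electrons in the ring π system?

8

All ring atoms are sp² and supply a p orbital to the ring (each doubly-bonded ring atom is sp² with one p-orbital electron; each sp² =N– keeps its lone pair in-plane and puts one electron into the π system; the sulfur donates one lone pair from its p orbital); the conjugation is uninterrupted.
Counting π electrons: 3 × 2 = 6 from the double-bond units + 2 from the S atom = 8.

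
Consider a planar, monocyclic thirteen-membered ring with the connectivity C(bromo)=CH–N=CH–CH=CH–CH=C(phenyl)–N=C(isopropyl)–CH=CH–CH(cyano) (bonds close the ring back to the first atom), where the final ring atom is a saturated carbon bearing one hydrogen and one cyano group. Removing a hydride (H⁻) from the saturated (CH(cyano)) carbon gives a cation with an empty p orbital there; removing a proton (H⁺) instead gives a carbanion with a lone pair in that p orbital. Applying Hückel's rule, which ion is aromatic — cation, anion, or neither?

The anion

Both ions have a continuous loop of p orbitals — each ring atom is sp².
Cation: 6 × 2 + 0 = 12 π electrons → 4(3), antiaromatic.
Anion: 6 × 2 + 2 = 14 π electrons → 4(3)+2, aromatic.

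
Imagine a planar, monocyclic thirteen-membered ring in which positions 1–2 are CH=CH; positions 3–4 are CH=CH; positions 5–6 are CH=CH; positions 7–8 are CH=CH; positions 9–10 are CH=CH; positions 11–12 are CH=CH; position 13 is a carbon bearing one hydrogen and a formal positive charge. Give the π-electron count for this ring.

12

Check conjugation: each doubly-bonded ring atom is sp² with one p-orbital electron; the carbocation has an empty p orbital — every position has a p orbital, so the cyclic π system is continuous.
Adding the contributions, 6 × 2 = 12 from the double-bond units + 0 from the CH(+) atom = 12.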